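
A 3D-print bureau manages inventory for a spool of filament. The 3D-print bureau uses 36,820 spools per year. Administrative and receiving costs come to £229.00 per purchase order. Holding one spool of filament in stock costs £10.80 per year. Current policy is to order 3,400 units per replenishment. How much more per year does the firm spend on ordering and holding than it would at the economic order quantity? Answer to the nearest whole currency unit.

Extra cost ≈ £7,345 per year

EOQ = √(2DS/H) = √(2 × 36,820 × 229 / 10.8) ≈ 1249.58.
Cost at Q* = (D/Q*)S + (Q*/2)H = √(2DSH) ≈ £13,495.42.
Cost at Q = 3,400: (36,820/3,400)×229 + (3,400/2)×10.8 = £2,479.94 + £18,360.00 = £20,839.94.
Excess = £20,839.94 − £13,495.42 = £7,344.51.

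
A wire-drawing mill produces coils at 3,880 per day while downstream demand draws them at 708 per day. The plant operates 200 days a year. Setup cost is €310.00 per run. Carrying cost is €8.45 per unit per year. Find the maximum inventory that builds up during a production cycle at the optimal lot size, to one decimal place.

I_max ≈ 2,914.4 coils

Annual demand D = 708 × 200 = 141,600.
Production build-up factor (1 − d/p) = 1 − 708/3,880 = 0.8175.
Q* = √(2DS / (H(1 − d/p))) = √(2 × 141,600 × 310 / (8.45 × 0.8175)).
= √(87,792,000 / 6.9081) ≈ 3564.909.
Maximum inventory = Q*(1 − d/p) = 3564.909 × 0.8175 ≈ 2914.405.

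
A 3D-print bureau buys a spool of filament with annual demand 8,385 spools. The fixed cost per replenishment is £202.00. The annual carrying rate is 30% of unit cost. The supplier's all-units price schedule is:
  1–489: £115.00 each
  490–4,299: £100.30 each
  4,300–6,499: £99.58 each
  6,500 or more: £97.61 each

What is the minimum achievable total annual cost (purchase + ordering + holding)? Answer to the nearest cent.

TC* ≈ £851,844.22

Holding cost per unit per year at price C is H = 0.30·C.
For each price level, check whether its EOQ is feasible; otherwise the best quantity at that price is the breakpoint.
EOQ at £115.00 = 313.4 (feasible in tier 1): TC = 8,385×£115.00 + (8,385/313.4)×202 + (313.4/2)×0.30×£115.00 = £975,085.65.
EOQ at £100.30 = 335.5 < 490, so use break Q=490: TC = 8,385×£100.30 + (8,385/490.0)×202 + (490.0/2)×0.30×£100.30 = £851,844.22.
EOQ at £99.58 = 336.7 < 4300, so use break Q=4300: TC = 8,385×£99.58 + (8,385/4300.0)×202 + (4300.0/2)×0.30×£99.58 = £899,601.30.
EOQ at £97.61 = 340.1 < 6500, so use break Q=6500: TC = 8,385×£97.61 + (8,385/6500.0)×202 + (6500.0/2)×0.30×£97.61 = £913,890.18.
Lowest total cost among the candidates is at Q = 490.0.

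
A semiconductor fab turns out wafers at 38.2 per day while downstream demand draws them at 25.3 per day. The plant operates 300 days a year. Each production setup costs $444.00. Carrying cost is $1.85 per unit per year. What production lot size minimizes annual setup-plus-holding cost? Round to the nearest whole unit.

Annual demand D = 25.3 × 300 = 7,590.
Production build-up factor (1 − d/p) = 1 − 25.3/38.2 = 0.3377.
Q* = √(2DS / (H(1 − d/p))) = √(2 × 7,590 × 444 / (1.85 × 0.3377)).
= √(6,739,920 / 0.6247) ≈ 3284.569.

Q* ≈ 3,285 wafers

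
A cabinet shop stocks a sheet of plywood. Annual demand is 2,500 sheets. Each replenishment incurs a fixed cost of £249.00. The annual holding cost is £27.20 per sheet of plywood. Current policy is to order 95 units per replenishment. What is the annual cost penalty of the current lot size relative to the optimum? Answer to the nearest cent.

Extra cost ≈ £2,025.35 per year

EOQ = √(2DS/H) = √(2 × 2,500 × 249 / 27.2) ≈ 213.94.
Cost at Q* = (D/Q*)S + (Q*/2)H = √(2DSH) ≈ £5,819.28.
Cost at Q = 95: (2,500/95)×249 + (95/2)×27.2 = £6,552.63 + £1,292.00 = £7,844.63.
Excess = £7,844.63 − £5,819.28 = £2,025.35.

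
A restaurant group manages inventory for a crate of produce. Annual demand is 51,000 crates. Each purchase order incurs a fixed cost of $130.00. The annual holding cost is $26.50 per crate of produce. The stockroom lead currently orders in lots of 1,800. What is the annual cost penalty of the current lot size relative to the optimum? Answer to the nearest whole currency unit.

EOQ = √(2DS/H) = √(2 × 51,000 × 130 / 26.5) ≈ 707.37.
Cost at Q* = (D/Q*)S + (Q*/2)H = √(2DSH) ≈ $18,745.40.
Cost at Q = 1,800: (51,000/1,800)×130 + (1,800/2)×26.5 = $3,683.33 + $23,850.00 = $27,533.33.
Excess = $27,533.33 − $18,745.40 = $8,787.93.

Extra cost ≈ $8,788 per year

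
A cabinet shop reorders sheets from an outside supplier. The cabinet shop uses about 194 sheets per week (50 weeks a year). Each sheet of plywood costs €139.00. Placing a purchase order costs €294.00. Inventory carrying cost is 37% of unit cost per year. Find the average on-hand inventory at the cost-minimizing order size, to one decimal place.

Annual demand D = 194 × 50 = 9,700.
Holding cost H = 0.37 × €139.00 = €51.4300 per unit per year.
Q* = √(2DS/H) = √(2 × 9,700 × 294 / 51.43) ≈ 333.02.
Average inventory = Q*/2 ≈ 333.02 / 2 = 166.508.

Average inventory ≈ 166.5 sheets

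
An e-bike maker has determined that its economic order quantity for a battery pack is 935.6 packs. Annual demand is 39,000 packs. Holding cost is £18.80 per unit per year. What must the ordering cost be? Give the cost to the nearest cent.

S ≈ £210.98

The basic EOQ model gives Q* = √(2DS/H); rearrange for the unknown.
From Q* = √(2DS/H): S = Q*²H / (2D) = 935.6² × 18.8 / (2 × 39,000) = 210.9812.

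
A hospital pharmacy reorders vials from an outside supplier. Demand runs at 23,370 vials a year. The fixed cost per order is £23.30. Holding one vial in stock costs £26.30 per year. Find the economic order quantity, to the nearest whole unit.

EOQ = √(2DS / H) = √(2 × 23,370 × 23.3 / 26.3).
= √(1,089,042 / 26.3) = √41,408.4411 ≈ 203.491.

Q* ≈ 203 vials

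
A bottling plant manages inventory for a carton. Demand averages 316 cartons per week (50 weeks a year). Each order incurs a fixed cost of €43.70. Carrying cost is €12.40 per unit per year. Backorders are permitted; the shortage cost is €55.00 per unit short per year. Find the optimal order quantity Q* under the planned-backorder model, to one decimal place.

Q* ≈ 369.4 cartons

Annual demand D = 316 × 50 = 15,800.
With planned backorders, Q* = √(2DS/H) · √((H+B)/B).
√(2DS/H) = √(2 × 15,800 × 43.7 / 12.4) = 333.713.
√((H+B)/B) = √((12.4+55)/55) = 1.1070.
Q* ≈ 369.421.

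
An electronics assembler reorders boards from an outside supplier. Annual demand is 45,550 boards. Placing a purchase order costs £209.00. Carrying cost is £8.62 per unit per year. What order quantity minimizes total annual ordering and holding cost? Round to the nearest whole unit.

Q* ≈ 1,486 boards

EOQ = √(2DS / H) = √(2 × 45,550 × 209 / 8.62).
= √(19,039,900 / 8.62) = √2,208,805.1044 ≈ 1486.205.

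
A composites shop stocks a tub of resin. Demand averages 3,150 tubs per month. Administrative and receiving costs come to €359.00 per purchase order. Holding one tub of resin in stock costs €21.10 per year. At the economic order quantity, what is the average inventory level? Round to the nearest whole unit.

Annual demand D = 3,150 × 12 = 37,800.
Q* = √(2DS/H) = √(2 × 37,800 × 359 / 21.1) ≈ 1134.14.
Average inventory = Q*/2 ≈ 1134.14 / 2 = 567.070.

Average inventory ≈ 567 tubs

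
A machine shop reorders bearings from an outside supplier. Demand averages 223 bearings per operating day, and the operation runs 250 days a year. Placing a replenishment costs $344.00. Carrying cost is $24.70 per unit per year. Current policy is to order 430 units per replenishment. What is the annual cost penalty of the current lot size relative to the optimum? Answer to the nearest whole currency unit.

Extra cost ≈ $19,131 per year

Annual demand D = 223 × 250 = 55,750.
EOQ = √(2DS/H) = √(2 × 55,750 × 344 / 24.7) ≈ 1246.14.
Cost at Q* = (D/Q*)S + (Q*/2)H = √(2DSH) ≈ $30,779.75.
Cost at Q = 430: (55,750/430)×344 + (430/2)×24.7 = $44,600.00 + $5,310.50 = $49,910.50.
Excess = $49,910.50 − $30,779.75 = $19,130.75.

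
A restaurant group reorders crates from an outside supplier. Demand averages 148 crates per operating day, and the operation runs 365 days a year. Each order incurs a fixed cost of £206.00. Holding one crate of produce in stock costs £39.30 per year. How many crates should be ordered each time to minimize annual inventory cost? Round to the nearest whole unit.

Q* ≈ 753 crates

Annual demand D = 148 × 365 = 54,020.
EOQ = √(2DS / H) = √(2 × 54,020 × 206 / 39.3).
= √(22,256,240 / 39.3) = √566,316.5394 ≈ 752.540.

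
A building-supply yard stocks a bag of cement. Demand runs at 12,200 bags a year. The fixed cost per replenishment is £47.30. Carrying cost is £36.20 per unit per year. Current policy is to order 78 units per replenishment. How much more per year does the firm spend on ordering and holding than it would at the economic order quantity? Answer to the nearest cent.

Extra cost ≈ £2,346.33 per year

EOQ = √(2DS/H) = √(2 × 12,200 × 47.3 / 36.2) ≈ 178.55.
Cost at Q* = (D/Q*)S + (Q*/2)H = √(2DSH) ≈ £6,463.68.
Cost at Q = 78: (12,200/78)×47.3 + (78/2)×36.2 = £7,398.21 + £1,411.80 = £8,810.01.
Excess = £8,810.01 − £6,463.68 = £2,346.33.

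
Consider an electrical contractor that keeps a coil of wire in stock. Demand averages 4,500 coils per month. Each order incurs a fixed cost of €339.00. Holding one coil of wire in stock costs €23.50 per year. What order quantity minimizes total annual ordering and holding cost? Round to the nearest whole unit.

Q* ≈ 1,248 coils

Annual demand D = 4,500 × 12 = 54,000.
EOQ = √(2DS / H) = √(2 × 54,000 × 339 / 23.5).
= √(36,612,000 / 23.5) = √1,557,957.4468 ≈ 1248.182.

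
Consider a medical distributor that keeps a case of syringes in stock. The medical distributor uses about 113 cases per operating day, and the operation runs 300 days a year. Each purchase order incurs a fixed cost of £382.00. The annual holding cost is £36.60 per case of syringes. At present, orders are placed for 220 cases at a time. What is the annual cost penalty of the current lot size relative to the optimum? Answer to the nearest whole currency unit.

Extra cost ≈ £32,100 per year

Annual demand D = 113 × 300 = 33,900.
EOQ = √(2DS/H) = √(2 × 33,900 × 382 / 36.6) ≈ 841.21.
Cost at Q* = (D/Q*)S + (Q*/2)H = √(2DSH) ≈ £30,788.40.
Cost at Q = 220: (33,900/220)×382 + (220/2)×36.6 = £58,862.73 + £4,026.00 = £62,888.73.
Excess = £62,888.73 − £30,788.40 = £32,100.33.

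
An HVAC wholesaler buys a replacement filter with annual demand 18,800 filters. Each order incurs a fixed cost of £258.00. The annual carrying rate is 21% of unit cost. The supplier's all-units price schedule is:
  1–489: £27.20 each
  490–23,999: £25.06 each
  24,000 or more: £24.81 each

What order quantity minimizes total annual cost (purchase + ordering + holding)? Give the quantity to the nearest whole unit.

Holding cost per unit per year at price C is H = 0.21·C.
Evaluate total cost at each tier's feasible EOQ or, if the EOQ is below the tier, at the tier's minimum quantity.
Tier 1 (£27.20): EOQ = 1303.2 exceeds tier's upper bound 489, so this tier is dominated.
EOQ at £25.06 = 1357.7 (feasible in tier 2): TC = 18,800×£25.06 + (18,800/1357.7)×258 + (1357.7/2)×0.21×£25.06 = £478,273.03.
EOQ at £24.81 = 1364.5 < 24000, so use break Q=24000: TC = 18,800×£24.81 + (18,800/24000.0)×258 + (24000.0/2)×0.21×£24.81 = £529,151.30.
Lowest total cost is £478,273.03 at Q = 1357.7.

Q* ≈ 1,358 filters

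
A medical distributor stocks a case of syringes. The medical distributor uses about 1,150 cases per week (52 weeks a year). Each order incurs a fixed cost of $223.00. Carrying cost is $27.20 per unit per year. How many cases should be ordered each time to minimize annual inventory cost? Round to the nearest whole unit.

Annual demand D = 1,150 × 52 = 59,800.
EOQ = √(2DS / H) = √(2 × 59,800 × 223 / 27.2).
= √(26,670,800 / 27.2) = √980,544.1176 ≈ 990.224.

Q* ≈ 990 cases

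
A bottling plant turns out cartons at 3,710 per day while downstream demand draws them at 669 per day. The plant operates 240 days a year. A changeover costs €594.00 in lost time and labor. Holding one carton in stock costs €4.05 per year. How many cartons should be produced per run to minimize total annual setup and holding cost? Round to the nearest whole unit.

Annual demand D = 669 × 240 = 160,560.
Production build-up factor (1 − d/p) = 1 − 669/3,710 = 0.8197.
Q* = √(2DS / (H(1 − d/p))) = √(2 × 160,560 × 594 / (4.05 × 0.8197)).
= √(190,745,280 / 3.3197) ≈ 7580.156.

Q* ≈ 7,580 cartons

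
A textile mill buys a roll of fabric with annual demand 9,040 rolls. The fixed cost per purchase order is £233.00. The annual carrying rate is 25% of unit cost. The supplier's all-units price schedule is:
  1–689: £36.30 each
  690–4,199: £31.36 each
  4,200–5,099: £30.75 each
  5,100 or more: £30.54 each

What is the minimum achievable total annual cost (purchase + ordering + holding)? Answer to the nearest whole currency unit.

TC* ≈ £289,241

Holding cost per unit per year at price C is H = 0.25·C.
Evaluate total cost at each tier's feasible EOQ or, if the EOQ is below the tier, at the tier's minimum quantity.
EOQ at £36.30 = 681.3 (feasible in tier 1): TC = 9,040×£36.30 + (9,040/681.3)×233 + (681.3/2)×0.25×£36.30 = £334,335.02.
EOQ at £31.36 = 733.0 (feasible in tier 2): TC = 9,040×£31.36 + (9,040/733.0)×233 + (733.0/2)×0.25×£31.36 = £289,241.32.
EOQ at £30.75 = 740.3 < 4200, so use break Q=4200: TC = 9,040×£30.75 + (9,040/4200.0)×233 + (4200.0/2)×0.25×£30.75 = £294,625.25.
EOQ at £30.54 = 742.8 < 5100, so use break Q=5100: TC = 9,040×£30.54 + (9,040/5100.0)×233 + (5100.0/2)×0.25×£30.54 = £295,963.85.
Lowest total cost among the candidates is at Q = 733.0.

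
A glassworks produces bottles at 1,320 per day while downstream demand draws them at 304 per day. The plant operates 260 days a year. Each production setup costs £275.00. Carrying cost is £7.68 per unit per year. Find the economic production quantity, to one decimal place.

Q* ≈ 2,711.8 bottles

Annual demand D = 304 × 260 = 79,040.
Production build-up factor (1 − d/p) = 1 − 304/1,320 = 0.7697.
Q* = √(2DS / (H(1 − d/p))) = √(2 × 79,040 × 275 / (7.68 × 0.7697)).
= √(43,472,000 / 5.9113) ≈ 2711.842.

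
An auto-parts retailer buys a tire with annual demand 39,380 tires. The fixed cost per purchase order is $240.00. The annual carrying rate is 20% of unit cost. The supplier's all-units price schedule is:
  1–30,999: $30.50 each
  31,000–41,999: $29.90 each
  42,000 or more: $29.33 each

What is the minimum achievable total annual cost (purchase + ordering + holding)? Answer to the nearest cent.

TC* ≈ $1,211,828.00

Holding cost per unit per year at price C is H = 0.20·C.
Candidates are each tier's EOQ (if it falls in that tier) and each price-break quantity.
EOQ at $30.50 = 1760.3 (feasible in tier 1): TC = 39,380×$30.50 + (39,380/1760.3)×240 + (1760.3/2)×0.20×$30.50 = $1,211,828.00.
EOQ at $29.90 = 1777.9 < 31000, so use break Q=31000: TC = 39,380×$29.90 + (39,380/31000.0)×240 + (31000.0/2)×0.20×$29.90 = $1,270,456.88.
EOQ at $29.33 = 1795.1 < 42000, so use break Q=42000: TC = 39,380×$29.33 + (39,380/42000.0)×240 + (42000.0/2)×0.20×$29.33 = $1,278,426.43.
Lowest total cost among the candidates is at Q = 1760.3.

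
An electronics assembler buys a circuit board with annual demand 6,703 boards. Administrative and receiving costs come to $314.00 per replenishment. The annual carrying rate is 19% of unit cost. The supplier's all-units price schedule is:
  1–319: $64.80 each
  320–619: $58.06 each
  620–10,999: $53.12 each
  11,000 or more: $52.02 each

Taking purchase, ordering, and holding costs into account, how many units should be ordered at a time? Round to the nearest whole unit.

Q* ≈ 646 boards

Holding cost per unit per year at price C is H = 0.19·C.
Candidates are each tier's EOQ (if it falls in that tier) and each price-break quantity.
Tier 1 ($64.80): EOQ = 584.7 exceeds tier's upper bound 319, so this tier is dominated.
EOQ at $58.06 = 617.7 (feasible in tier 2): TC = 6,703×$58.06 + (6,703/617.7)×314 + (617.7/2)×0.19×$58.06 = $395,990.61.
EOQ at $53.12 = 645.8 (feasible in tier 3): TC = 6,703×$53.12 + (6,703/645.8)×314 + (645.8/2)×0.19×$53.12 = $362,581.45.
EOQ at $52.02 = 652.6 < 11000, so use break Q=11000: TC = 6,703×$52.02 + (6,703/11000.0)×314 + (11000.0/2)×0.19×$52.02 = $403,242.30.
Lowest total cost is $362,581.45 at Q = 645.8.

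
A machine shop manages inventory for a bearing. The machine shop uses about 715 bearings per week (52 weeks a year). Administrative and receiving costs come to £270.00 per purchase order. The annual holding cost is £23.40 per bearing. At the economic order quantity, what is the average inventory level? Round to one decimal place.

Average inventory ≈ 463.1 bearings

Annual demand D = 715 × 52 = 37,180.
Q* = √(2DS/H) = √(2 × 37,180 × 270 / 23.4) ≈ 926.28.
Average inventory = Q*/2 ≈ 926.28 / 2 = 463.141.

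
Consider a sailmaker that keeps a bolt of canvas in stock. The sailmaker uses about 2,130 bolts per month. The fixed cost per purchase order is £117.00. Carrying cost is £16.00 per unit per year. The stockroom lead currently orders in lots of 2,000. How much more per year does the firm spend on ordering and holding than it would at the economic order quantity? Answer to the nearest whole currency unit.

Annual demand D = 2,130 × 12 = 25,560.
EOQ = √(2DS/H) = √(2 × 25,560 × 117 / 16) ≈ 611.40.
Cost at Q* = (D/Q*)S + (Q*/2)H = √(2DSH) ≈ £9,782.47.
Cost at Q = 2,000: (25,560/2,000)×117 + (2,000/2)×16 = £1,495.26 + £16,000.00 = £17,495.26.
Excess = £17,495.26 − £9,782.47 = £7,712.79.

Extra cost ≈ £7,713 per year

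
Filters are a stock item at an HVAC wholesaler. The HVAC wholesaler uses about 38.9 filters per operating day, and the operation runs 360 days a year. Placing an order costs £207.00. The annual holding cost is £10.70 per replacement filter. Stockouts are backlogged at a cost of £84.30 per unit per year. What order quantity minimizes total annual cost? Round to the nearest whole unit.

Annual demand D = 38.9 × 360 = 14,004.
With planned backorders, Q* = √(2DS/H) · √((H+B)/B).
√(2DS/H) = √(2 × 14,004 × 207 / 10.7) = 736.096.
√((H+B)/B) = √((10.7+84.3)/84.3) = 1.0616.
Q* ≈ 781.416.

Q* ≈ 781 filters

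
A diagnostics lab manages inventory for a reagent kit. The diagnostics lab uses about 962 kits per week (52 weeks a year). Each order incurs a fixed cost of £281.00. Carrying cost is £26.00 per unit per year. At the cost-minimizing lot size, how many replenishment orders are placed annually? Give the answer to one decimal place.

Annual demand D = 962 × 52 = 50,024.
Q* = √(2DS/H) = √(2 × 50,024 × 281 / 26) ≈ 1039.85.
Orders per year = D / Q* = 50,024 / 1039.85 ≈ 48.107.

N ≈ 48.1 orders per year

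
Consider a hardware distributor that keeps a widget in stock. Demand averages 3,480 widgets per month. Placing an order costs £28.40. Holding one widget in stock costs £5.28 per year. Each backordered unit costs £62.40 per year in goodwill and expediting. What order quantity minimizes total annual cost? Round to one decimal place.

Q* ≈ 698.0 widgets

Annual demand D = 3,480 × 12 = 41,760.
With planned backorders, Q* = √(2DS/H) · √((H+B)/B).
√(2DS/H) = √(2 × 41,760 × 28.4 / 5.28) = 670.251.
√((H+B)/B) = √((5.28+62.4)/62.4) = 1.0414.
Q* ≈ 698.032.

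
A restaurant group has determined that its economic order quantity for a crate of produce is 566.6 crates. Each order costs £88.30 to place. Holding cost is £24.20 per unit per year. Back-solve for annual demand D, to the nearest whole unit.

D ≈ 43,992 crates per year

The basic EOQ model gives Q* = √(2DS/H); rearrange for the unknown.
From Q* = √(2DS/H): D = Q*²H / (2S) = 566.6² × 24.2 / (2 × 88.3) = 43992.415.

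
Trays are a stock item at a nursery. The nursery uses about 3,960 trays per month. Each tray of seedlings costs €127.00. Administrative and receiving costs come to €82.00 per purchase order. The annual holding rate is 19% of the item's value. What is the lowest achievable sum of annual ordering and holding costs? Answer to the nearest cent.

TC* ≈ €13,713.20

Annual demand D = 3,960 × 12 = 47,520.
Holding cost H = 0.19 × €127.00 = €24.1300 per unit per year.
Q* = √(2DS/H) = √(2 × 47,520 × 82 / 24.13) ≈ 568.31.
At Q*, ordering cost (D/Q*)S equals holding cost (Q*/2)H, each = √(DSH/2).
Minimum total = √(2DSH) = √(2 × 47,520 × 82 × 24.13) ≈ 13713.200.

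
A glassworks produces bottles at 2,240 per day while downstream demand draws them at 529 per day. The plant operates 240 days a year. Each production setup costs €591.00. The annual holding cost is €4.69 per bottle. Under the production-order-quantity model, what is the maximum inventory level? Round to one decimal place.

Annual demand D = 529 × 240 = 126,960.
Production build-up factor (1 − d/p) = 1 − 529/2,240 = 0.7638.
Q* = √(2DS / (H(1 − d/p))) = √(2 × 126,960 × 591 / (4.69 × 0.7638)).
= √(150,066,720 / 3.5824) ≈ 6472.242.
Maximum inventory = Q*(1 − d/p) = 6472.242 × 0.7638 ≈ 4943.753.

I_max ≈ 4,943.8 bottles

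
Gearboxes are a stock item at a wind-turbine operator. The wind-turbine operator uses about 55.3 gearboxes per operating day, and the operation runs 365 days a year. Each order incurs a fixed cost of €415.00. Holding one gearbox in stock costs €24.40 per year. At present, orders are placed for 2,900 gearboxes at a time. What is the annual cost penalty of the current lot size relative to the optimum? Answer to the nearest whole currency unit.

Annual demand D = 55.3 × 365 = 20,184.5.
EOQ = √(2DS/H) = √(2 × 20,184.5 × 415 / 24.4) ≈ 828.62.
Cost at Q* = (D/Q*)S + (Q*/2)H = √(2DSH) ≈ €20,218.22.
Cost at Q = 2,900: (20,184.5/2,900)×415 + (2,900/2)×24.4 = €2,888.47 + €35,380.00 = €38,268.47.
Excess = €38,268.47 − €20,218.22 = €18,050.25.

Extra cost ≈ €18,050 per year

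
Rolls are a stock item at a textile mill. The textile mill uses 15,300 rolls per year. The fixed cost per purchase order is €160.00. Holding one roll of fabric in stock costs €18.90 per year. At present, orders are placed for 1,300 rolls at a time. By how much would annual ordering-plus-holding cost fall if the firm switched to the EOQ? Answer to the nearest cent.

EOQ = √(2DS/H) = √(2 × 15,300 × 160 / 18.9) ≈ 508.97.
Cost at Q* = (D/Q*)S + (Q*/2)H = √(2DSH) ≈ €9,619.48.
Cost at Q = 1,300: (15,300/1,300)×160 + (1,300/2)×18.9 = €1,883.08 + €12,285.00 = €14,168.08.
Excess = €14,168.08 − €9,619.48 = €4,548.60.

Extra cost ≈ €4,548.60 per year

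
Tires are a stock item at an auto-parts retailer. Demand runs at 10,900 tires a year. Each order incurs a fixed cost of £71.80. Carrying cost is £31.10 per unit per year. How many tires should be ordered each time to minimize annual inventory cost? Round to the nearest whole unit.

EOQ = √(2DS / H) = √(2 × 10,900 × 71.8 / 31.1).
= √(1,565,240 / 31.1) = √50,329.2605 ≈ 224.342.

Q* ≈ 224 tires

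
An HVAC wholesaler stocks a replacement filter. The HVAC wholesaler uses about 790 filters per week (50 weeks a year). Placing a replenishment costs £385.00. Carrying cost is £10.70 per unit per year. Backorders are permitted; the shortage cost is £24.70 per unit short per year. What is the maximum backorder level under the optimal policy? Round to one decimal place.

Annual demand D = 790 × 50 = 39,500.
With planned backorders, Q* = √(2DS/H) · √((H+B)/B).
√(2DS/H) = √(2 × 39,500 × 385 / 10.7) = 1685.978.
√((H+B)/B) = √((10.7+24.7)/24.7) = 1.1972.
Q* ≈ 2018.390.
S* = Q* · H/(H+B) = 2018.390 × 10.7/35.4 ≈ 610.078.

S* ≈ 610.1 filters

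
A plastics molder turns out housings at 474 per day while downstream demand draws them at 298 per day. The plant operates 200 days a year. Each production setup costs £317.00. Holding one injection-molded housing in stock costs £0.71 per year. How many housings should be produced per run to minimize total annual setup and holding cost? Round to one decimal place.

Annual demand D = 298 × 200 = 59,600.
Production build-up factor (1 − d/p) = 1 − 298/474 = 0.3713.
Q* = √(2DS / (H(1 − d/p))) = √(2 × 59,600 × 317 / (0.71 × 0.3713)).
= √(37,786,400 / 0.2636) ≈ 11972.130.

Q* ≈ 11,972.1 housings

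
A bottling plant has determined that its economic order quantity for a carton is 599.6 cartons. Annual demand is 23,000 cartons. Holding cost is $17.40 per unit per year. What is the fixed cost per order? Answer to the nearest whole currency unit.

Squaring Q* = √(2DS/H) gives Q*² = 2DS/H.
From Q* = √(2DS/H): S = Q*²H / (2D) = 599.6² × 17.4 / (2 × 23,000) = 135.9924.

S ≈ $136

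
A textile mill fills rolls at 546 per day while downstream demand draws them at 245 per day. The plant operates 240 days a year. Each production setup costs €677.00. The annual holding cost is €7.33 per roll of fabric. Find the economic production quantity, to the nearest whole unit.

Q* ≈ 4,439 rolls

Annual demand D = 245 × 240 = 58,800.
Production build-up factor (1 − d/p) = 1 − 245/546 = 0.5513.
Q* = √(2DS / (H(1 − d/p))) = √(2 × 58,800 × 677 / (7.33 × 0.5513)).
= √(79,615,200 / 4.0409) ≈ 4438.734.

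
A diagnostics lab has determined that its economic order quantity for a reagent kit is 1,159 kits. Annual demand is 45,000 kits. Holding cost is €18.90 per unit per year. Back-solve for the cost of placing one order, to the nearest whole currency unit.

The basic EOQ model gives Q* = √(2DS/H); rearrange for the unknown.
From Q* = √(2DS/H): S = Q*²H / (2D) = 1,159² × 18.9 / (2 × 45,000) = 282.0890.

S ≈ €282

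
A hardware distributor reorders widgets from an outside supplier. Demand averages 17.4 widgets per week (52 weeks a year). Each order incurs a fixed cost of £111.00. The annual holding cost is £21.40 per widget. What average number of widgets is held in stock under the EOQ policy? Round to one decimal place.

Average inventory ≈ 48.4 widgets

Annual demand D = 17.4 × 52 = 904.8.
Q* = √(2DS/H) = √(2 × 904.8 × 111 / 21.4) ≈ 96.88.
Average inventory = Q*/2 ≈ 96.88 / 2 = 48.441.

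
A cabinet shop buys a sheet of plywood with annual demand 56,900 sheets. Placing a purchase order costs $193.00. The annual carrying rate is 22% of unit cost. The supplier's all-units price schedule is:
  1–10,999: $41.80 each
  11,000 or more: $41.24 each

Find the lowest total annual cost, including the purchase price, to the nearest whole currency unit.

TC* ≈ $2,392,632

Holding cost per unit per year at price C is H = 0.22·C.
Evaluate total cost at each tier's feasible EOQ or, if the EOQ is below the tier, at the tier's minimum quantity.
EOQ at $41.80 = 1545.4 (feasible in tier 1): TC = 56,900×$41.80 + (56,900/1545.4)×193 + (1545.4/2)×0.22×$41.80 = $2,392,631.81.
EOQ at $41.24 = 1555.9 < 11000, so use break Q=11000: TC = 56,900×$41.24 + (56,900/11000.0)×193 + (11000.0/2)×0.22×$41.24 = $2,397,454.74.
Lowest total cost among the candidates is at Q = 1545.4.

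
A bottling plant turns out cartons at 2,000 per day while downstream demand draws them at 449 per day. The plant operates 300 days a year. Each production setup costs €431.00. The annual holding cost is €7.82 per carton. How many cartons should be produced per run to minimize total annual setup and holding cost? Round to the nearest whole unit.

Annual demand D = 449 × 300 = 134,700.
Production build-up factor (1 − d/p) = 1 − 449/2,000 = 0.7755.
Q* = √(2DS / (H(1 − d/p))) = √(2 × 134,700 × 431 / (7.82 × 0.7755)).
= √(116,111,400 / 6.0644) ≈ 4375.656.

Q* ≈ 4,376 cartons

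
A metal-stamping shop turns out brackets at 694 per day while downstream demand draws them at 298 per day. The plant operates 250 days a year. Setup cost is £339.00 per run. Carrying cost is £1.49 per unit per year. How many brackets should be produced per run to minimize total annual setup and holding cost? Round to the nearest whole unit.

Annual demand D = 298 × 250 = 74,500.
Production build-up factor (1 − d/p) = 1 − 298/694 = 0.5706.
Q* = √(2DS / (H(1 − d/p))) = √(2 × 74,500 × 339 / (1.49 × 0.5706)).
= √(50,511,000 / 0.8502) ≈ 7707.828.

Q* ≈ 7,708 brackets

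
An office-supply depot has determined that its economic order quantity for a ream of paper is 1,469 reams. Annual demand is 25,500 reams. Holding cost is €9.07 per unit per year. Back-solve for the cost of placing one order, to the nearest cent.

The basic EOQ model gives Q* = √(2DS/H); rearrange for the unknown.
From Q* = √(2DS/H): S = Q*²H / (2D) = 1,469² × 9.07 / (2 × 25,500) = 383.7786.

S ≈ €383.78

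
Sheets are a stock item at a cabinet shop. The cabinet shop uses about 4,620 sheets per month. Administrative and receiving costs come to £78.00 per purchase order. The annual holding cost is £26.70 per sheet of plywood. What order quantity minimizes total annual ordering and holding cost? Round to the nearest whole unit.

Annual demand D = 4,620 × 12 = 55,440.
EOQ = √(2DS / H) = √(2 × 55,440 × 78 / 26.7).
= √(8,648,640 / 26.7) = √323,919.1011 ≈ 569.139.

Q* ≈ 569 sheets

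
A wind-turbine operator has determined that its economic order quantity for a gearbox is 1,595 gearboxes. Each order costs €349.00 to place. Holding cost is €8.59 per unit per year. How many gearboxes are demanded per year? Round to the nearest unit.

Invert the EOQ relation Q*² = 2DS/H.
From Q* = √(2DS/H): D = Q*²H / (2S) = 1,595² × 8.59 / (2 × 349) = 31308.273.

D ≈ 31,308 gearboxes per year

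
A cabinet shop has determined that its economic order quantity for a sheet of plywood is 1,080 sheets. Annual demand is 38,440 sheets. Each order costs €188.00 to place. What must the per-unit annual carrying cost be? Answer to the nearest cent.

The basic EOQ model gives Q* = √(2DS/H); rearrange for the unknown.
From Q* = √(2DS/H): H = 2DS / Q*² = 2 × 38,440 × 188 / 1,080² = 12.3915.

H ≈ €12.39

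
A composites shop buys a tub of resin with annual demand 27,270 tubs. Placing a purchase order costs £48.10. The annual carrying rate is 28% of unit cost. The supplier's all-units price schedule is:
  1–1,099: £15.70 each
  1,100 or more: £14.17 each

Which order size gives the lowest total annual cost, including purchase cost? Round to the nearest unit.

Q* ≈ 1,100 tubs

Holding cost per unit per year at price C is H = 0.28·C.
Evaluate total cost at each tier's feasible EOQ or, if the EOQ is below the tier, at the tier's minimum quantity.
EOQ at £15.70 = 772.5 (feasible in tier 1): TC = 27,270×£15.70 + (27,270/772.5)×48.1 + (772.5/2)×0.28×£15.70 = £431,534.93.
EOQ at £14.17 = 813.1 < 1100, so use break Q=1100: TC = 27,270×£14.17 + (27,270/1100.0)×48.1 + (1100.0/2)×0.28×£14.17 = £389,790.52.
Lowest total cost is £389,790.52 at Q = 1100.0.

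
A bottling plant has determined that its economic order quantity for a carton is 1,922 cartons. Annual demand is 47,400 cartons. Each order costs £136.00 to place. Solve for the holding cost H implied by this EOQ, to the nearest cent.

H ≈ £3.49

The basic EOQ model gives Q* = √(2DS/H); rearrange for the unknown.
From Q* = √(2DS/H): H = 2DS / Q*² = 2 × 47,400 × 136 / 1,922² = 3.4901.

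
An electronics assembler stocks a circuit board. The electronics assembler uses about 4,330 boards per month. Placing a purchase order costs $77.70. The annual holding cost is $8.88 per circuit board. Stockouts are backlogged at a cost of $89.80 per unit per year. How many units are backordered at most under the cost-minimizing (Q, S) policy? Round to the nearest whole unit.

S* ≈ 90 boards

Annual demand D = 4,330 × 12 = 51,960.
With planned backorders, Q* = √(2DS/H) · √((H+B)/B).
√(2DS/H) = √(2 × 51,960 × 77.7 / 8.88) = 953.572.
√((H+B)/B) = √((8.88+89.8)/89.8) = 1.0483.
Q* ≈ 999.609.
S* = Q* · H/(H+B) = 999.609 × 8.88/98.68 ≈ 89.953.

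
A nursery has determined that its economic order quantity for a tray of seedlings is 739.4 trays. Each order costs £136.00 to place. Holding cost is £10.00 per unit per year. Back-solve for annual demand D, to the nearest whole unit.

Squaring Q* = √(2DS/H) gives Q*² = 2DS/H.
From Q* = √(2DS/H): D = Q*²H / (2S) = 739.4² × 10 / (2 × 136) = 20099.719.

D ≈ 20,100 trays per year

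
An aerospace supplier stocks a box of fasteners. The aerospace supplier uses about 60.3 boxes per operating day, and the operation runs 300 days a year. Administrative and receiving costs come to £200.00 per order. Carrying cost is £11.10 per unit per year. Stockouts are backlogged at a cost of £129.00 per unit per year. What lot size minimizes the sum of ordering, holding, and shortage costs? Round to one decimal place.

Q* ≈ 841.4 boxes

Annual demand D = 60.3 × 300 = 18,090.
With planned backorders, Q* = √(2DS/H) · √((H+B)/B).
√(2DS/H) = √(2 × 18,090 × 200 / 11.1) = 807.398.
√((H+B)/B) = √((11.1+129)/129) = 1.0421.
Q* ≈ 841.418.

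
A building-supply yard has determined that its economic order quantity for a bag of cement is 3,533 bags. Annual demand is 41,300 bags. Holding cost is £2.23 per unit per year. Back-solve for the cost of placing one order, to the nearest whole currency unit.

Invert the EOQ relation Q*² = 2DS/H.
From Q* = √(2DS/H): S = Q*²H / (2D) = 3,533² × 2.23 / (2 × 41,300) = 336.9862.

S ≈ £337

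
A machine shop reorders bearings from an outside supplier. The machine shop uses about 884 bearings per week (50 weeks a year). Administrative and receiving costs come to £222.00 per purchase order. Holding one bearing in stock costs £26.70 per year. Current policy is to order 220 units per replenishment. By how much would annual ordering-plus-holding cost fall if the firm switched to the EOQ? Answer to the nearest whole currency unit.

Extra cost ≈ £24,648 per year

Annual demand D = 884 × 50 = 44,200.
EOQ = √(2DS/H) = √(2 × 44,200 × 222 / 26.7) ≈ 857.33.
Cost at Q* = (D/Q*)S + (Q*/2)H = √(2DSH) ≈ £22,890.66.
Cost at Q = 220: (44,200/220)×222 + (220/2)×26.7 = £44,601.82 + £2,937.00 = £47,538.82.
Excess = £47,538.82 − £22,890.66 = £24,648.16.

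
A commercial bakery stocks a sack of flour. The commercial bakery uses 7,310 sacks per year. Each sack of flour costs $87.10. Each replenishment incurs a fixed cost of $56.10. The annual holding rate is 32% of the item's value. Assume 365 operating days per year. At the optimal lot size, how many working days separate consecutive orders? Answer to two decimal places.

T ≈ 8.57 days

Holding cost H = 0.32 × $87.10 = $27.8720 per unit per year.
Q* = √(2DS/H) = √(2 × 7,310 × 56.1 / 27.872) ≈ 171.54.
Cycle time = Q*/D × 365 = 171.54 / 7,310 × 365 ≈ 8.565 days.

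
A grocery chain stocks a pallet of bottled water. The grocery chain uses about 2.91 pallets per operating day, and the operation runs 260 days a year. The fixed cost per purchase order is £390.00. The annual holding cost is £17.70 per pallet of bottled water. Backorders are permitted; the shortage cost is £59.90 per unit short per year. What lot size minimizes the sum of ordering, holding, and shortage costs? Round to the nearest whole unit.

Annual demand D = 2.91 × 260 = 756.6.
With planned backorders, Q* = √(2DS/H) · √((H+B)/B).
√(2DS/H) = √(2 × 756.6 × 390 / 17.7) = 182.597.
√((H+B)/B) = √((17.7+59.9)/59.9) = 1.1382.
Q* ≈ 207.831.

Q* ≈ 208 pallets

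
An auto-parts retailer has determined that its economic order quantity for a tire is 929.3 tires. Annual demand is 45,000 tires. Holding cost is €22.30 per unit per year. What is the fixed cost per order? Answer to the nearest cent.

S ≈ €213.98

Invert the EOQ relation Q*² = 2DS/H.
From Q* = √(2DS/H): S = Q*²H / (2D) = 929.3² × 22.3 / (2 × 45,000) = 213.9805.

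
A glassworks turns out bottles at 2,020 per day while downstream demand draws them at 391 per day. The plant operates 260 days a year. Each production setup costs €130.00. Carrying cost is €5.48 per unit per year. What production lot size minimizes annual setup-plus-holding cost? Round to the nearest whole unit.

Annual demand D = 391 × 260 = 101,660.
Production build-up factor (1 − d/p) = 1 − 391/2,020 = 0.8064.
Q* = √(2DS / (H(1 − d/p))) = √(2 × 101,660 × 130 / (5.48 × 0.8064)).
= √(26,431,600 / 4.4193) ≈ 2445.607.

Q* ≈ 2,446 bottles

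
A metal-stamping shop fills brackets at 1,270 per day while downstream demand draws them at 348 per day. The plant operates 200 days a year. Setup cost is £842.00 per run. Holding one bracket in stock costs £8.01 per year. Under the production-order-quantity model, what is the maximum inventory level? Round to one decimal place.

Annual demand D = 348 × 200 = 69,600.
Production build-up factor (1 − d/p) = 1 − 348/1,270 = 0.7260.
Q* = √(2DS / (H(1 − d/p))) = √(2 × 69,600 × 842 / (8.01 × 0.7260)).
= √(117,206,400 / 5.8151) ≈ 4489.478.
Maximum inventory = Q*(1 − d/p) = 4489.478 × 0.7260 ≈ 3259.290.

I_max ≈ 3,259.3 brackets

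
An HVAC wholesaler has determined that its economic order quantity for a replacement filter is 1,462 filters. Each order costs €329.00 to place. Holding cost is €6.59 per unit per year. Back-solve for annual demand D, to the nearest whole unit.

The basic EOQ model gives Q* = √(2DS/H); rearrange for the unknown.
From Q* = √(2DS/H): D = Q*²H / (2S) = 1,462² × 6.59 / (2 × 329) = 21406.924.

D ≈ 21,407 filters per year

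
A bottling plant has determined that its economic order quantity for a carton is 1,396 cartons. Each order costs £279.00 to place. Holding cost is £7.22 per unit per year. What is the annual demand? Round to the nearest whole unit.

D ≈ 25,216 cartons per year

The basic EOQ model gives Q* = √(2DS/H); rearrange for the unknown.
From Q* = √(2DS/H): D = Q*²H / (2S) = 1,396² × 7.22 / (2 × 279) = 25215.863.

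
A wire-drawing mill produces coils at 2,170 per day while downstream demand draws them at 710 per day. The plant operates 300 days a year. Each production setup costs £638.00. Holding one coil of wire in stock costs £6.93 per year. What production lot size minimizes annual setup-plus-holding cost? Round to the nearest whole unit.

Annual demand D = 710 × 300 = 213,000.
Production build-up factor (1 − d/p) = 1 − 710/2,170 = 0.6728.
Q* = √(2DS / (H(1 − d/p))) = √(2 × 213,000 × 638 / (6.93 × 0.6728)).
= √(271,788,000 / 4.6626) ≈ 7634.876.

Q* ≈ 7,635 coils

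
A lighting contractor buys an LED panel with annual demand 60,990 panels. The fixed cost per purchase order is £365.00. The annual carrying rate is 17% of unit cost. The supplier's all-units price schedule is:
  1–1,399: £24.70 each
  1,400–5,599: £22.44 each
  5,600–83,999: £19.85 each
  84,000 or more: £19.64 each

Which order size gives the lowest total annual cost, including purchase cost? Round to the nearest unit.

Holding cost per unit per year at price C is H = 0.17·C.
Candidates are each tier's EOQ (if it falls in that tier) and each price-break quantity.
Tier 1 (£24.70): EOQ = 3256.3 exceeds tier's upper bound 1399, so this tier is dominated.
EOQ at £22.44 = 3416.3 (feasible in tier 2): TC = 60,990×£22.44 + (60,990/3416.3)×365 + (3416.3/2)×0.17×£22.44 = £1,381,648.07.
EOQ at £19.85 = 3632.3 < 5600, so use break Q=5600: TC = 60,990×£19.85 + (60,990/5600.0)×365 + (5600.0/2)×0.17×£19.85 = £1,224,075.34.
EOQ at £19.64 = 3651.7 < 84000, so use break Q=84000: TC = 60,990×£19.64 + (60,990/84000.0)×365 + (84000.0/2)×0.17×£19.64 = £1,338,338.22.
Lowest total cost is £1,224,075.34 at Q = 5600.0.

Q* ≈ 5,600 panels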